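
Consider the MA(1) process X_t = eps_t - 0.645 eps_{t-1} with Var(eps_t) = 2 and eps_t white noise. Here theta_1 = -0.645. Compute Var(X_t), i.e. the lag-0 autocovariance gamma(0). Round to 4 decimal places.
\gamma(0) = 2.8321

For an MA(q) process X_t = eps_t + sum_i theta_i eps_{t-i} with
Var(eps_t) = sigma^2, the variance is
  gamma(0) = sigma^2 * (1 + sum_i theta_i^2).
  sum_i theta_i^2 = (-0.645)^2 = 0.416025.
  gamma(0) = 2 * (1 + 0.416025) = 2 * 1.416025 = 2.83205, which rounds to 2.8321.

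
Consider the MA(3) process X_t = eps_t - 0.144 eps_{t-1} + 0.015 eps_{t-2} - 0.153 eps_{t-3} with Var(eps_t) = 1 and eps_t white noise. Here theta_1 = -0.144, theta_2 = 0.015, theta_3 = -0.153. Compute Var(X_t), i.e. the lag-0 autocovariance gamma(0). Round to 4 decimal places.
\gamma(0) = 1.0444

For an MA(q) process X_t = eps_t + sum_i theta_i eps_{t-i} with
Var(eps_t) = sigma^2, the variance is
  gamma(0) = sigma^2 * (1 + sum_i theta_i^2).
  sum_i theta_i^2 = (-0.144)^2 + (0.015)^2 + (-0.153)^2 = 0.020736 + 0.000225 + 0.023409 = 0.04437.
  gamma(0) = 1 * (1 + 0.04437) = 1 * 1.04437 = 1.04437, which rounds to 1.0444.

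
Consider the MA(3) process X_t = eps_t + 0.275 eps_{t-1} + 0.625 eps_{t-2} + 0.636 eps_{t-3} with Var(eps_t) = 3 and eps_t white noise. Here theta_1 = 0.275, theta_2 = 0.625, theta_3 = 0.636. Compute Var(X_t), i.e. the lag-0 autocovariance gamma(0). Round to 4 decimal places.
\gamma(0) = 5.6122

For an MA(q) process X_t = eps_t + sum_i theta_i eps_{t-i} with
Var(eps_t) = sigma^2, the variance is
  gamma(0) = sigma^2 * (1 + sum_i theta_i^2).
  sum_i theta_i^2 = (0.275)^2 + (0.625)^2 + (0.636)^2 = 0.075625 + 0.390625 + 0.404496 = 0.870746.
  gamma(0) = 3 * (1 + 0.870746) = 3 * 1.870746 = 5.612238, which rounds to 5.6122.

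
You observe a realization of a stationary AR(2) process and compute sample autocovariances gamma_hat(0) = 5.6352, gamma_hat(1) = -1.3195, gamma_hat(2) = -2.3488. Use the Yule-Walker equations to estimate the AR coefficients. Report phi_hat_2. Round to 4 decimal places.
\hat\phi_{2} = -0.4990

The Yule-Walker equations for an AR(p) process read, in matrix form,
  Gamma_p phi = r_p,   with   (Gamma_p)_{ij} = gamma(|i - j|),
                       (r_p)_i = gamma(i),   i,j = 1..p.
Substitute the sample gammas (Toeplitz matrix and right-hand side of size 2):
  Gamma_p = [[5.6352, -1.3195], [-1.3195, 5.6352]]
  r_p     = [-1.3195, -2.3488]
Written out:
  5.6352 phi_1 - 1.3195 phi_2 = -1.3195
  -1.3195 phi_1 + 5.6352 phi_2 = -2.3488
Solve by Cramer's rule:
  det = gamma(0)^2 - gamma(1)^2 = (5.6352)^2 - (-1.3195)^2 = 31.75547904 - 1.74108025 = 30.01439879
  phi_hat_1 = [gamma(1) gamma(0) - gamma(1) gamma(2)] / det = [(-1.3195)(5.6352) - (-1.3195)(-2.3488)] / 30.01439879 = -10.534888 / 30.01439879 = -0.351
  phi_hat_2 = [gamma(0) gamma(2) - gamma(1)^2] / det = [(5.6352)(-2.3488) - (-1.3195)^2] / 30.01439879 = -14.97703801 / 30.01439879 = -0.499
So phi_hat = [-0.3510, -0.4990].
Therefore phi_hat_2 = -0.4990.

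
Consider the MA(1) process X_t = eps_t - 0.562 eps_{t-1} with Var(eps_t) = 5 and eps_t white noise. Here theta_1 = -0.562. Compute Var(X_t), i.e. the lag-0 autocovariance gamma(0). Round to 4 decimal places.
\gamma(0) = 6.5792

For an MA(q) process X_t = eps_t + sum_i theta_i eps_{t-i} with
Var(eps_t) = sigma^2, the variance is
  gamma(0) = sigma^2 * (1 + sum_i theta_i^2).
  sum_i theta_i^2 = (-0.562)^2 = 0.315844.
  gamma(0) = 5 * (1 + 0.315844) = 5 * 1.315844 = 6.57922, which rounds to 6.5792.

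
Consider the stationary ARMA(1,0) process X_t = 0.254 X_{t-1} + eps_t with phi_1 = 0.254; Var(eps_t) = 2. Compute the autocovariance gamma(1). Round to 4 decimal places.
\gamma(1) = 0.5430

Multiply the model equation by X_{t-k} and take expectations. With theta_0 = psi_0 = 1 and psi_j the MA(infinity) weights, this gives
  gamma(k) - sum_i phi_i gamma(k-i) = c_k,
  c_k = sigma^2 * sum_{j=k..q} theta_j psi_{j-k}   (c_k = 0 for k > q),
using gamma(-m) = gamma(m).
Pure AR (q = 0): c_0 = sigma^2 = 2, c_k = 0 for k >= 1.
Equations for k = 0 and k = 1 (AR order 1):
  gamma(0) = phi_1 gamma(1) + c_0
  gamma(1) = phi_1 gamma(0) + c_1
Substituting the second into the first: gamma(0) (1 - phi_1^2) = c_0 + phi_1 c_1, so
  gamma(0) = c_0 / (1 - phi_1^2) = 2 / (1 - (0.254)^2) = 2 / 0.935484 = 2.137931.
  gamma(1) = phi_1 gamma(0) = (0.254)(2.137931) = 0.543034.
Therefore gamma(1) = 0.5430 (to 4 decimal places).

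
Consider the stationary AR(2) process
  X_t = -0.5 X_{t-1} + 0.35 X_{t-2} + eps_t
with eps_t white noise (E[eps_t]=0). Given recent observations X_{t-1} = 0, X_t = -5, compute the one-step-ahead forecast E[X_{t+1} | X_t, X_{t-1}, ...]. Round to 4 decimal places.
E[X_{t+1} \mid \mathcal F_t] = 2.5000

For an AR(p) model X_t = c + sum_i phi_i X_{t-i} + eps_t, the
one-step-ahead conditional mean is
  E[X_{t+1} | X_t, ...] = c + sum_i phi_i X_{t+1-i}.
Substitute known values:
  E[X_{t+1} | ...] = (-0.5) * (-5) + (0.35) * (0)
                   = 2.5000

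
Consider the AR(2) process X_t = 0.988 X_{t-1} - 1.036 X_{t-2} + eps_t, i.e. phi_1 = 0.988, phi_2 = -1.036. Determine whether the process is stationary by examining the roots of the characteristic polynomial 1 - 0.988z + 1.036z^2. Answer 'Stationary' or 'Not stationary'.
\text{Not stationary}

The AR(p) characteristic polynomial is P(z) = 1 - 0.988z + 1.036z^2.
Stationarity requires all roots to lie outside the unit circle, i.e. |z| > 1 for every root.
Set 1 + (-0.988) z + (1.036) z^2 = 0, i.e. a z^2 + b z + c = 0 with a = 1.036, b = -0.988, c = 1.
Discriminant D = b^2 - 4ac = (-0.988)^2 - 4*(1.036)*1 = 0.976144 - (4.144) = -3.167856.
D < 0, so the roots are the complex-conjugate pair z = (-b +/- i sqrt(-D)) / (2a) = 0.4768 +/- 0.859i.
For a conjugate pair |z|^2 = z * conj(z) = (product of roots) = c/a = 1/(1.036) = 0.965251, so |z| = sqrt(0.965251) = 0.9825 for both roots.
Moduli of all roots: 0.9825, 0.9825.
All moduli strictly greater than 1? No.
Verdict: Not stationary.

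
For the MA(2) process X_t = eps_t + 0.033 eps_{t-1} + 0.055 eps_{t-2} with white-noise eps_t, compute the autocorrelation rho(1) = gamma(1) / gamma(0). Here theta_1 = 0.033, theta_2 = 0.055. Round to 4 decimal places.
\rho(1) = 0.0347

For an MA(q) process with theta_0 = 1, the autocovariance is
  gamma(k) = sigma^2 * sum_{i=0..q-k} theta_i * theta_{i+k},
and rho(k) = gamma(k) / gamma(0). Sigma^2 cancels.
  numerator   = (1)*(0.033) + (0.033)*(0.055) = 0.034815.
  denominator = (1)^2 + (0.033)^2 + (0.055)^2 = 1.004114.
  rho(1) = 0.034815 / 1.004114 = 0.0347.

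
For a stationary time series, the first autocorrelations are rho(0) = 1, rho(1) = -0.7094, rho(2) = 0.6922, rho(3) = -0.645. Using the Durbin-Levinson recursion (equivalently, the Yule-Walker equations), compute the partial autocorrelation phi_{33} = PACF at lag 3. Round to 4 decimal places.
\phi_{33} = -0.1669

The PACF at lag k is phi_{kk}, the last component of the solution
to the Yule-Walker system G_k phi = r_k where
  (G_k)_{ij} = rho(|i - j|), (r_k)_i = rho(i), i,j = 1..k.
Equivalently, Durbin-Levinson gives phi_{kk} iteratively:
  phi_{11} = rho(1)
  phi_{kk} = [rho(k) - sum_{j=1..k-1} phi_{k-1,j} rho(k-j)]
            / [1 - sum_{j=1..k-1} phi_{k-1,j} rho(j)],
  phi_{k,j} = phi_{k-1,j} - phi_{kk} phi_{k-1,k-j},  j = 1..k-1.
Step k = 1:
  phi_11 = rho(1) = -0.7094.
Step k = 2:
  phi_22 = [rho(2) - phi_11 rho(1)] / [1 - phi_11 rho(1)] = [0.6922 - (-0.7094)(-0.7094)] / [1 - (-0.7094)(-0.7094)]
         = 0.18895164 / 0.49675164 = 0.380374.
  Update: phi_21 = phi_11 - phi_22 phi_11 = -0.7094 - (0.380374)(-0.7094) = -0.439562.
Step k = 3:
  phi_33 = [rho(3) - phi_21 rho(2) - phi_22 rho(1)] / [1 - phi_21 rho(1) - phi_22 rho(2)]
    numerator   = -0.645 - (-0.439562)(0.6922) - (0.380374)(-0.7094) = -0.07089729
    denominator = 1 - (-0.439562)(-0.7094) - (0.380374)(0.6922) = 0.42487926
  phi_33 = -0.07089729 / 0.42487926 = -0.1669.
Therefore phi_{33} = -0.1669.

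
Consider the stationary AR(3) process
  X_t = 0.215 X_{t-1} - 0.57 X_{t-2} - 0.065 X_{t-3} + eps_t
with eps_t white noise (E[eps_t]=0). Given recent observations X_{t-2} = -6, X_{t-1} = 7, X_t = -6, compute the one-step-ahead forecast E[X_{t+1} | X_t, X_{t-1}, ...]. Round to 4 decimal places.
E[X_{t+1} \mid \mathcal F_t] = -4.8900

For an AR(p) model X_t = c + sum_i phi_i X_{t-i} + eps_t, the
one-step-ahead conditional mean is
  E[X_{t+1} | X_t, ...] = c + sum_i phi_i X_{t+1-i}.
Substitute known values:
  E[X_{t+1} | ...] = (0.215) * (-6) + (-0.57) * (7) + (-0.065) * (-6)
                   = -4.8900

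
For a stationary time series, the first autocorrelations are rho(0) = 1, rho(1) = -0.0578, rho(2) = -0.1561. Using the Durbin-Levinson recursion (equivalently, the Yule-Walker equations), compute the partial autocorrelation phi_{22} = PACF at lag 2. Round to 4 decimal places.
\phi_{22} = -0.1600

The PACF at lag k is phi_{kk}, the last component of the solution
to the Yule-Walker system G_k phi = r_k where
  (G_k)_{ij} = rho(|i - j|), (r_k)_i = rho(i), i,j = 1..k.
Equivalently, Durbin-Levinson gives phi_{kk} iteratively:
  phi_{11} = rho(1)
  phi_{kk} = [rho(k) - sum_{j=1..k-1} phi_{k-1,j} rho(k-j)]
            / [1 - sum_{j=1..k-1} phi_{k-1,j} rho(j)],
  phi_{k,j} = phi_{k-1,j} - phi_{kk} phi_{k-1,k-j},  j = 1..k-1.
Step k = 1:
  phi_11 = rho(1) = -0.0578.
Step k = 2:
  phi_22 = [rho(2) - phi_11 rho(1)] / [1 - phi_11 rho(1)] = [-0.1561 - (-0.0578)(-0.0578)] / [1 - (-0.0578)(-0.0578)]
         = -0.15944084 / 0.99665916 = -0.16.
Therefore phi_{22} = -0.1600.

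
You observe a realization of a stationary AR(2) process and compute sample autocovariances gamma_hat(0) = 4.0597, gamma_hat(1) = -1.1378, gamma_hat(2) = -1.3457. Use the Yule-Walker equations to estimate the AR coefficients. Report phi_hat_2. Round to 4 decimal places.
\hat\phi_{2} = -0.4450

The Yule-Walker equations for an AR(p) process read, in matrix form,
  Gamma_p phi = r_p,   with   (Gamma_p)_{ij} = gamma(|i - j|),
                       (r_p)_i = gamma(i),   i,j = 1..p.
Substitute the sample gammas (Toeplitz matrix and right-hand side of size 2):
  Gamma_p = [[4.0597, -1.1378], [-1.1378, 4.0597]]
  r_p     = [-1.1378, -1.3457]
Written out:
  4.0597 phi_1 - 1.1378 phi_2 = -1.1378
  -1.1378 phi_1 + 4.0597 phi_2 = -1.3457
Solve by Cramer's rule:
  det = gamma(0)^2 - gamma(1)^2 = (4.0597)^2 - (-1.1378)^2 = 16.48116409 - 1.29458884 = 15.18657525
  phi_hat_1 = [gamma(1) gamma(0) - gamma(1) gamma(2)] / det = [(-1.1378)(4.0597) - (-1.1378)(-1.3457)] / 15.18657525 = -6.15026412 / 15.18657525 = -0.405
  phi_hat_2 = [gamma(0) gamma(2) - gamma(1)^2] / det = [(4.0597)(-1.3457) - (-1.1378)^2] / 15.18657525 = -6.75772713 / 15.18657525 = -0.445
So phi_hat = [-0.4050, -0.4450].
Therefore phi_hat_2 = -0.4450.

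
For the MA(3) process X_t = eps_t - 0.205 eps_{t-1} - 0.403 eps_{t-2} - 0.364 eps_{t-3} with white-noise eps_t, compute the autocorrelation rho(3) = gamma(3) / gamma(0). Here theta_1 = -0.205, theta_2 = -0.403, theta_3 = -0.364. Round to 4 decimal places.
\rho(3) = -0.2723

For an MA(q) process with theta_0 = 1, the autocovariance is
  gamma(k) = sigma^2 * sum_{i=0..q-k} theta_i * theta_{i+k},
and rho(k) = gamma(k) / gamma(0). Sigma^2 cancels.
  numerator   = (1)*(-0.364) = -0.364.
  denominator = (1)^2 + (-0.205)^2 + (-0.403)^2 + (-0.364)^2 = 1.33693.
  rho(3) = -0.364 / 1.33693 = -0.2723.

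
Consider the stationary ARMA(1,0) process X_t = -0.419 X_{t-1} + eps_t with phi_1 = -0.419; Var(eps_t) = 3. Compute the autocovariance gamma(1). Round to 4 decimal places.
\gamma(1) = -1.5247

Multiply the model equation by X_{t-k} and take expectations. With theta_0 = psi_0 = 1 and psi_j the MA(infinity) weights, this gives
  gamma(k) - sum_i phi_i gamma(k-i) = c_k,
  c_k = sigma^2 * sum_{j=k..q} theta_j psi_{j-k}   (c_k = 0 for k > q),
using gamma(-m) = gamma(m).
Pure AR (q = 0): c_0 = sigma^2 = 3, c_k = 0 for k >= 1.
Equations for k = 0 and k = 1 (AR order 1):
  gamma(0) = phi_1 gamma(1) + c_0
  gamma(1) = phi_1 gamma(0) + c_1
Substituting the second into the first: gamma(0) (1 - phi_1^2) = c_0 + phi_1 c_1, so
  gamma(0) = c_0 / (1 - phi_1^2) = 3 / (1 - (-0.419)^2) = 3 / 0.824439 = 3.638838.
  gamma(1) = phi_1 gamma(0) = (-0.419)(3.638838) = -1.524673.
Therefore gamma(1) = -1.5247 (to 4 decimal places).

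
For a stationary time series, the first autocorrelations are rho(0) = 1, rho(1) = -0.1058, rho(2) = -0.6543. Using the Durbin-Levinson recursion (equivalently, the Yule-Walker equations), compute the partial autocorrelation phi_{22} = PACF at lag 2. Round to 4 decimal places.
\phi_{22} = -0.6730

The PACF at lag k is phi_{kk}, the last component of the solution
to the Yule-Walker system G_k phi = r_k where
  (G_k)_{ij} = rho(|i - j|), (r_k)_i = rho(i), i,j = 1..k.
Equivalently, Durbin-Levinson gives phi_{kk} iteratively:
  phi_{11} = rho(1)
  phi_{kk} = [rho(k) - sum_{j=1..k-1} phi_{k-1,j} rho(k-j)]
            / [1 - sum_{j=1..k-1} phi_{k-1,j} rho(j)],
  phi_{k,j} = phi_{k-1,j} - phi_{kk} phi_{k-1,k-j},  j = 1..k-1.
Step k = 1:
  phi_11 = rho(1) = -0.1058.
Step k = 2:
  phi_22 = [rho(2) - phi_11 rho(1)] / [1 - phi_11 rho(1)] = [-0.6543 - (-0.1058)(-0.1058)] / [1 - (-0.1058)(-0.1058)]
         = -0.66549364 / 0.98880636 = -0.673.
Therefore phi_{22} = -0.6730.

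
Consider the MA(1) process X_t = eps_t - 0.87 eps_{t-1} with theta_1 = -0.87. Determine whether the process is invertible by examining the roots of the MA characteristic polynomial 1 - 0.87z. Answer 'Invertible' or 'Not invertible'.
\text{Invertible}

The MA(q) characteristic polynomial is P(z) = 1 - 0.87z.
Invertibility requires all roots to lie outside the unit circle, i.e. |z| > 1 for every root.
This is linear in z: 1 + (-0.87) z = 0  =>  z = -1/(-0.87) = 1.149425,  |z| = 1.149425.
Moduli of all roots: 1.1494.
All moduli strictly greater than 1? Yes.
Verdict: Invertible.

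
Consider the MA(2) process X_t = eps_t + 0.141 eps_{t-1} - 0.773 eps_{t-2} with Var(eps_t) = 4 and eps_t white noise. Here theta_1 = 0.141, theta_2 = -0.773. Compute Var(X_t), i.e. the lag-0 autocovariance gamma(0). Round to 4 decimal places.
\gamma(0) = 6.4696

For an MA(q) process X_t = eps_t + sum_i theta_i eps_{t-i} with
Var(eps_t) = sigma^2, the variance is
  gamma(0) = sigma^2 * (1 + sum_i theta_i^2).
  sum_i theta_i^2 = (0.141)^2 + (-0.773)^2 = 0.019881 + 0.597529 = 0.61741.
  gamma(0) = 4 * (1 + 0.61741) = 4 * 1.61741 = 6.46964, which rounds to 6.4696.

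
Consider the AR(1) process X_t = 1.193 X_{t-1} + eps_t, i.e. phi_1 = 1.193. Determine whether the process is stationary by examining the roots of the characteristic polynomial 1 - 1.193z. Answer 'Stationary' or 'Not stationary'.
\text{Not stationary}

The AR(p) characteristic polynomial is P(z) = 1 - 1.193z.
Stationarity requires all roots to lie outside the unit circle, i.e. |z| > 1 for every root.
This is linear in z: 1 + (-1.193) z = 0  =>  z = -1/(-1.193) = 0.838223,  |z| = 0.838223.
Moduli of all roots: 0.8382.
All moduli strictly greater than 1? No.
Verdict: Not stationary.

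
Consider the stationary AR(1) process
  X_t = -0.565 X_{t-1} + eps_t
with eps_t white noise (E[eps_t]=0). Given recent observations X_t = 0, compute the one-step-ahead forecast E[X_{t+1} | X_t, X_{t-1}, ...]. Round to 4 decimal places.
E[X_{t+1} \mid \mathcal F_t] = 0.0000

For an AR(p) model X_t = c + sum_i phi_i X_{t-i} + eps_t, the
one-step-ahead conditional mean is
  E[X_{t+1} | X_t, ...] = c + sum_i phi_i X_{t+1-i}.
Substitute known values:
  E[X_{t+1} | ...] = (-0.565) * (0)
                   = 0.0000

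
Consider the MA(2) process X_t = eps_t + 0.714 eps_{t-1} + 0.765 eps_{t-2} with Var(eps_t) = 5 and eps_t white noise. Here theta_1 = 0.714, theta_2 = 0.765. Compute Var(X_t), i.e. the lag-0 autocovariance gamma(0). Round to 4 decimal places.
\gamma(0) = 10.4751

For an MA(q) process X_t = eps_t + sum_i theta_i eps_{t-i} with
Var(eps_t) = sigma^2, the variance is
  gamma(0) = sigma^2 * (1 + sum_i theta_i^2).
  sum_i theta_i^2 = (0.714)^2 + (0.765)^2 = 0.509796 + 0.585225 = 1.095021.
  gamma(0) = 5 * (1 + 1.095021) = 5 * 2.095021 = 10.475105, which rounds to 10.4751.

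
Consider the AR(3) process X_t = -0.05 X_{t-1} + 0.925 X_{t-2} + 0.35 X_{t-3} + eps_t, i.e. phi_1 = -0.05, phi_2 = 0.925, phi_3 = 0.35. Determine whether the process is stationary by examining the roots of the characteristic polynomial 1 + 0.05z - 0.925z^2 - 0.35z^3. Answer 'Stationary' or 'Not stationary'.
\text{Not stationary}

The AR(p) characteristic polynomial is P(z) = 1 + 0.05z - 0.925z^2 - 0.35z^3.
Stationarity requires all roots to lie outside the unit circle, i.e. |z| > 1 for every root.
Degree 3: look for a simple real root z0 first, then factor out (1 - z/z0) and solve the remaining quadratic.
Testing z0 = -2: P(-2) = 1 + (0.05)(-2) + (-0.925)(-2)^2 + (-0.35)(-2)^3
  = 1 + (-0.1) + (-3.7) + (2.8) = 0.  So z_0 = -2 is a root, |z_0| = 2.
Divide out the factor (1 + 0.5 z) = (1 - z/z0) (since 1/z0 = -0.5):
  P(z) = (1 + 0.5 z)(1 + (-0.45) z + (-0.7) z^2)
  [check: z-coef -0.45 - (-0.5) = 0.05; z^2-coef -0.7 - (-0.5)(-0.45) = -0.925; z^3-coef -(-0.5)(-0.7) = -0.35.]
Remaining roots from the quadratic factor 1 + (-0.45) z + (-0.7) z^2:
  Set 1 + (-0.45) z + (-0.7) z^2 = 0, i.e. a z^2 + b z + c = 0 with a = -0.7, b = -0.45, c = 1.
  Discriminant D = b^2 - 4ac = (-0.45)^2 - 4*(-0.7)*1 = 0.2025 - (-2.8) = 3.0025.
  D >= 0, so the roots are real: z = (-b +/- sqrt(D)) / (2a) = (0.45 +/- 1.732772) / (-1.4).
    z_1 = (0.45 + 1.732772) / (-1.4) = -1.5591,   |z_1| = 1.5591.
    z_2 = (0.45 - 1.732772) / (-1.4) = 0.9163,   |z_2| = 0.9163.
Moduli of all roots: 2.0000, 1.5591, 0.9163.
All moduli strictly greater than 1? No.
Verdict: Not stationary.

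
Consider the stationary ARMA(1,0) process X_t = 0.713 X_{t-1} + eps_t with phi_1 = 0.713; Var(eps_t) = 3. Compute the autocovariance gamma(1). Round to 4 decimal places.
\gamma(1) = 4.3508

Multiply the model equation by X_{t-k} and take expectations. With theta_0 = psi_0 = 1 and psi_j the MA(infinity) weights, this gives
  gamma(k) - sum_i phi_i gamma(k-i) = c_k,
  c_k = sigma^2 * sum_{j=k..q} theta_j psi_{j-k}   (c_k = 0 for k > q),
using gamma(-m) = gamma(m).
Pure AR (q = 0): c_0 = sigma^2 = 3, c_k = 0 for k >= 1.
Equations for k = 0 and k = 1 (AR order 1):
  gamma(0) = phi_1 gamma(1) + c_0
  gamma(1) = phi_1 gamma(0) + c_1
Substituting the second into the first: gamma(0) (1 - phi_1^2) = c_0 + phi_1 c_1, so
  gamma(0) = c_0 / (1 - phi_1^2) = 3 / (1 - (0.713)^2) = 3 / 0.491631 = 6.102138.
  gamma(1) = phi_1 gamma(0) = (0.713)(6.102138) = 4.350824.
Therefore gamma(1) = 4.3508 (to 4 decimal places).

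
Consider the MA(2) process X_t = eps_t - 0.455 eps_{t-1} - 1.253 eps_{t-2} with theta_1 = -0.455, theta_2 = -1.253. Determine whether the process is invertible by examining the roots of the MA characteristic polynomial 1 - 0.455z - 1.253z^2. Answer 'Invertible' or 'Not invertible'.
\text{Not invertible}

The MA(q) characteristic polynomial is P(z) = 1 - 0.455z - 1.253z^2.
Invertibility requires all roots to lie outside the unit circle, i.e. |z| > 1 for every root.
Set 1 + (-0.455) z + (-1.253) z^2 = 0, i.e. a z^2 + b z + c = 0 with a = -1.253, b = -0.455, c = 1.
Discriminant D = b^2 - 4ac = (-0.455)^2 - 4*(-1.253)*1 = 0.207025 - (-5.012) = 5.219025.
D >= 0, so the roots are real: z = (-b +/- sqrt(D)) / (2a) = (0.455 +/- 2.284519) / (-2.506).
  z_1 = (0.455 + 2.284519) / (-2.506) = -1.0932,   |z_1| = 1.0932.
  z_2 = (0.455 - 2.284519) / (-2.506) = 0.7301,   |z_2| = 0.7301.
Moduli of all roots: 1.0932, 0.7301.
All moduli strictly greater than 1? No.
Verdict: Not invertible.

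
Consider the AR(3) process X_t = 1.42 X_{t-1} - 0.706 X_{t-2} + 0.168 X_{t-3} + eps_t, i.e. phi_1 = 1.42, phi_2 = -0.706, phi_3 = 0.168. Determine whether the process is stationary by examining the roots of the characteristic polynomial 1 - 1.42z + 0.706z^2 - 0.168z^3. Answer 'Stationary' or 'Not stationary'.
\text{Stationary}

The AR(p) characteristic polynomial is P(z) = 1 - 1.42z + 0.706z^2 - 0.168z^3.
Stationarity requires all roots to lie outside the unit circle, i.e. |z| > 1 for every root.
Degree 3: look for a simple real root z0 first, then factor out (1 - z/z0) and solve the remaining quadratic.
Testing z0 = 1.25: P(1.25) = 1 + (-1.42)(1.25) + (0.706)(1.25)^2 + (-0.168)(1.25)^3
  = 1 + (-1.775) + (1.103125) + (-0.328125) = 0.  So z_0 = 1.25 is a root, |z_0| = 1.25.
Divide out the factor (1 - 0.8 z) = (1 - z/z0) (since 1/z0 = 0.8):
  P(z) = (1 - 0.8 z)(1 + (-0.62) z + (0.21) z^2)
  [check: z-coef -0.62 - (0.8) = -1.42; z^2-coef 0.21 - (0.8)(-0.62) = 0.706; z^3-coef -(0.8)(0.21) = -0.168.]
Remaining roots from the quadratic factor 1 + (-0.62) z + (0.21) z^2:
  Set 1 + (-0.62) z + (0.21) z^2 = 0, i.e. a z^2 + b z + c = 0 with a = 0.21, b = -0.62, c = 1.
  Discriminant D = b^2 - 4ac = (-0.62)^2 - 4*(0.21)*1 = 0.3844 - (0.84) = -0.4556.
  D < 0, so the roots are the complex-conjugate pair z = (-b +/- i sqrt(-D)) / (2a) = 1.4762 +/- 1.6071i.
  For a conjugate pair |z|^2 = z * conj(z) = (product of roots) = c/a = 1/(0.21) = 4.761905, so |z| = sqrt(4.761905) = 2.1822 for both roots.
Moduli of all roots: 1.2500, 2.1822, 2.1822.
All moduli strictly greater than 1? Yes.
Verdict: Stationary.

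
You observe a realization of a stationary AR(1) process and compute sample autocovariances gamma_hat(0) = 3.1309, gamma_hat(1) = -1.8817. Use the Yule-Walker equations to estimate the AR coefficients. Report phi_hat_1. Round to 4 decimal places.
\hat\phi_{1} = -0.6010

The Yule-Walker equations for an AR(p) process read, in matrix form,
  Gamma_p phi = r_p,   with   (Gamma_p)_{ij} = gamma(|i - j|),
                       (r_p)_i = gamma(i),   i,j = 1..p.
Substitute the sample gammas (Toeplitz matrix and right-hand side of size 1):
  Gamma_p = [[3.1309]]
  r_p     = [-1.8817]
With p = 1 this is the single equation gamma(0) phi_1 = gamma(1):
  phi_hat_1 = gamma(1) / gamma(0) = -1.8817 / 3.1309 = -0.6010.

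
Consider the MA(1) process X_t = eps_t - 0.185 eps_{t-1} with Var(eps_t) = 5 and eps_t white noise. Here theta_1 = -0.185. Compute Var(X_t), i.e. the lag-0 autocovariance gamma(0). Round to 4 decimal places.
\gamma(0) = 5.1711

For an MA(q) process X_t = eps_t + sum_i theta_i eps_{t-i} with
Var(eps_t) = sigma^2, the variance is
  gamma(0) = sigma^2 * (1 + sum_i theta_i^2).
  sum_i theta_i^2 = (-0.185)^2 = 0.034225.
  gamma(0) = 5 * (1 + 0.034225) = 5 * 1.034225 = 5.171125, which rounds to 5.1711.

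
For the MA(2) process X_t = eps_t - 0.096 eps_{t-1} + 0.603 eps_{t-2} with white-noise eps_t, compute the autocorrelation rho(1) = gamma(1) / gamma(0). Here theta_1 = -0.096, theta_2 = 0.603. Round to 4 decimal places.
\rho(1) = -0.1121

For an MA(q) process with theta_0 = 1, the autocovariance is
  gamma(k) = sigma^2 * sum_{i=0..q-k} theta_i * theta_{i+k},
and rho(k) = gamma(k) / gamma(0). Sigma^2 cancels.
  numerator   = (1)*(-0.096) + (-0.096)*(0.603) = -0.153888.
  denominator = (1)^2 + (-0.096)^2 + (0.603)^2 = 1.372825.
  rho(1) = -0.153888 / 1.372825 = -0.1121.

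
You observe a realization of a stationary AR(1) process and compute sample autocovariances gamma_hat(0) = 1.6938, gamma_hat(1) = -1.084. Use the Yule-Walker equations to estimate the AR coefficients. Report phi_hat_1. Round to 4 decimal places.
\hat\phi_{1} = -0.6400

The Yule-Walker equations for an AR(p) process read, in matrix form,
  Gamma_p phi = r_p,   with   (Gamma_p)_{ij} = gamma(|i - j|),
                       (r_p)_i = gamma(i),   i,j = 1..p.
Substitute the sample gammas (Toeplitz matrix and right-hand side of size 1):
  Gamma_p = [[1.6938]]
  r_p     = [-1.084]
With p = 1 this is the single equation gamma(0) phi_1 = gamma(1):
  phi_hat_1 = gamma(1) / gamma(0) = -1.084 / 1.6938 = -0.6400.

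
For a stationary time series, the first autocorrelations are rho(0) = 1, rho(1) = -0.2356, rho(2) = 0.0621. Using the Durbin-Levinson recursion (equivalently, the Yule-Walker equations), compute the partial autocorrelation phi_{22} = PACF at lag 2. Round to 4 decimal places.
\phi_{22} = 0.0070

The PACF at lag k is phi_{kk}, the last component of the solution
to the Yule-Walker system G_k phi = r_k where
  (G_k)_{ij} = rho(|i - j|), (r_k)_i = rho(i), i,j = 1..k.
Equivalently, Durbin-Levinson gives phi_{kk} iteratively:
  phi_{11} = rho(1)
  phi_{kk} = [rho(k) - sum_{j=1..k-1} phi_{k-1,j} rho(k-j)]
            / [1 - sum_{j=1..k-1} phi_{k-1,j} rho(j)],
  phi_{k,j} = phi_{k-1,j} - phi_{kk} phi_{k-1,k-j},  j = 1..k-1.
Step k = 1:
  phi_11 = rho(1) = -0.2356.
Step k = 2:
  phi_22 = [rho(2) - phi_11 rho(1)] / [1 - phi_11 rho(1)] = [0.0621 - (-0.2356)(-0.2356)] / [1 - (-0.2356)(-0.2356)]
         = 0.00659264 / 0.94449264 = 0.007.
Therefore phi_{22} = 0.0070.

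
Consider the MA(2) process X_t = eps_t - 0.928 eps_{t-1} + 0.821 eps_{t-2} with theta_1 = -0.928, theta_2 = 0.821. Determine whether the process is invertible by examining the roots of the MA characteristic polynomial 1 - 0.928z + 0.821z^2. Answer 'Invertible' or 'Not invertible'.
\text{Invertible}

The MA(q) characteristic polynomial is P(z) = 1 - 0.928z + 0.821z^2.
Invertibility requires all roots to lie outside the unit circle, i.e. |z| > 1 for every root.
Set 1 + (-0.928) z + (0.821) z^2 = 0, i.e. a z^2 + b z + c = 0 with a = 0.821, b = -0.928, c = 1.
Discriminant D = b^2 - 4ac = (-0.928)^2 - 4*(0.821)*1 = 0.861184 - (3.284) = -2.422816.
D < 0, so the roots are the complex-conjugate pair z = (-b +/- i sqrt(-D)) / (2a) = 0.5652 +/- 0.948i.
For a conjugate pair |z|^2 = z * conj(z) = (product of roots) = c/a = 1/(0.821) = 1.218027, so |z| = sqrt(1.218027) = 1.1036 for both roots.
Moduli of all roots: 1.1036, 1.1036.
All moduli strictly greater than 1? Yes.
Verdict: Invertible.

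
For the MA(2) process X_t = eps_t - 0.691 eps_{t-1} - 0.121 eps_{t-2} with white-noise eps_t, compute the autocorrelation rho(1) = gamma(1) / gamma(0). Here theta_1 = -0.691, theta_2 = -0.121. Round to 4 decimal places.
\rho(1) = -0.4071

For an MA(q) process with theta_0 = 1, the autocovariance is
  gamma(k) = sigma^2 * sum_{i=0..q-k} theta_i * theta_{i+k},
and rho(k) = gamma(k) / gamma(0). Sigma^2 cancels.
  numerator   = (1)*(-0.691) + (-0.691)*(-0.121) = -0.607389.
  denominator = (1)^2 + (-0.691)^2 + (-0.121)^2 = 1.492122.
  rho(1) = -0.607389 / 1.492122 = -0.4071.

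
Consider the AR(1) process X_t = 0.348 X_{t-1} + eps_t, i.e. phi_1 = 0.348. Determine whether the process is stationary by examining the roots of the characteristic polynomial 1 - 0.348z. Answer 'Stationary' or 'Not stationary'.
\text{Stationary}

The AR(p) characteristic polynomial is P(z) = 1 - 0.348z.
Stationarity requires all roots to lie outside the unit circle, i.e. |z| > 1 for every root.
This is linear in z: 1 + (-0.348) z = 0  =>  z = -1/(-0.348) = 2.873563,  |z| = 2.873563.
Moduli of all roots: 2.8736.
All moduli strictly greater than 1? Yes.
Verdict: Stationary.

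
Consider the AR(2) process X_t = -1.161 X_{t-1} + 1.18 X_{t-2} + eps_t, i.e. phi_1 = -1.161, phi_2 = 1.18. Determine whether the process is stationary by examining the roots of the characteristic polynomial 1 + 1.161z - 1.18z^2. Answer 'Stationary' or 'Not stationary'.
\text{Not stationary}

The AR(p) characteristic polynomial is P(z) = 1 + 1.161z - 1.18z^2.
Stationarity requires all roots to lie outside the unit circle, i.e. |z| > 1 for every root.
Set 1 + (1.161) z + (-1.18) z^2 = 0, i.e. a z^2 + b z + c = 0 with a = -1.18, b = 1.161, c = 1.
Discriminant D = b^2 - 4ac = (1.161)^2 - 4*(-1.18)*1 = 1.347921 - (-4.72) = 6.067921.
D >= 0, so the roots are real: z = (-b +/- sqrt(D)) / (2a) = (-1.161 +/- 2.463315) / (-2.36).
  z_1 = (-1.161 + 2.463315) / (-2.36) = -0.5518,   |z_1| = 0.5518.
  z_2 = (-1.161 - 2.463315) / (-2.36) = 1.5357,   |z_2| = 1.5357.
Moduli of all roots: 0.5518, 1.5357.
All moduli strictly greater than 1? No.
Verdict: Not stationary.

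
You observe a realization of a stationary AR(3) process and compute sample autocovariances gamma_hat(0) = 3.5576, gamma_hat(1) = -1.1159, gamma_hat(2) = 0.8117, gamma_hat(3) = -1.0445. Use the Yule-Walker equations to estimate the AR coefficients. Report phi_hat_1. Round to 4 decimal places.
\hat\phi_{1} = -0.2380

The Yule-Walker equations for an AR(p) process read, in matrix form,
  Gamma_p phi = r_p,   with   (Gamma_p)_{ij} = gamma(|i - j|),
                       (r_p)_i = gamma(i),   i,j = 1..p.
Substitute the sample gammas (Toeplitz matrix and right-hand side of size 3):
  Gamma_p = [[3.5576, -1.1159, 0.8117], [-1.1159, 3.5576, -1.1159], [0.8117, -1.1159, 3.5576]]
  r_p     = [-1.1159, 0.8117, -1.0445]
Written out (R1..R3):
  (R1) 3.5576 phi_1 - 1.1159 phi_2 + 0.8117 phi_3 = -1.1159
  (R2) -1.1159 phi_1 + 3.5576 phi_2 - 1.1159 phi_3 = 0.8117
  (R3) 0.8117 phi_1 - 1.1159 phi_2 + 3.5576 phi_3 = -1.0445
Gaussian elimination:
  R2 <- R2 - (-1.1159/3.5576) R1 = R2 - (-0.313667) R1:  3.20758 phi_2 - 0.861297 phi_3 = 0.46168
  R3 <- R3 - (0.8117/3.5576) R1 = R3 - (0.228159) R1:  -0.861297 phi_2 + 3.372403 phi_3 = -0.789897
  R3 <- R3 - (-0.861297/3.20758) R2 = R3 - (-0.268519) R2:  3.141128 phi_3 = -0.665927
Back-substitution:
  phi_hat_3 = -0.665927 / 3.141128 = -0.212003
  phi_hat_2 = (0.46168 - (-0.861297)(-0.212003)) / 3.20758 = 0.087007
  phi_hat_1 = (-1.1159 - (-1.1159)(0.087007) - (0.8117)(-0.212003)) / 3.5576 = -0.238005
So phi_hat = [-0.2380, 0.0870, -0.2120].
Therefore phi_hat_1 = -0.2380.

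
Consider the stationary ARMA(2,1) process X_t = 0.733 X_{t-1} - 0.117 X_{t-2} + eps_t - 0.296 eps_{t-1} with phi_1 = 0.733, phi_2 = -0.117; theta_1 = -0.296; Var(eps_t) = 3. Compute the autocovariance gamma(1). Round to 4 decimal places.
\gamma(1) = 1.6559

Multiply the model equation by X_{t-k} and take expectations. With theta_0 = psi_0 = 1 and psi_j the MA(infinity) weights, this gives
  gamma(k) - sum_i phi_i gamma(k-i) = c_k,
  c_k = sigma^2 * sum_{j=k..q} theta_j psi_{j-k}   (c_k = 0 for k > q),
using gamma(-m) = gamma(m).
psi-weights needed (psi_j = theta_j + sum_i phi_i psi_{j-i}):
  psi_1 = theta_1 + phi_1 = -0.296 + (0.733) = 0.437
Right-hand sides:
  c_0 = sigma^2 (1 + theta_1 psi_1) = 3 * (1 + (-0.296)(0.437)) = 3 * 0.870648 = 2.611944
  c_1 = sigma^2 theta_1 = 3 * (-0.296) = -0.888
  c_2 = 0
Equations for k = 0, 1, 2 (AR order 2, c_2 = 0):
  (E0) gamma(0) = phi_1 gamma(1) + phi_2 gamma(2) + c_0
  (E1) gamma(1) = phi_1 gamma(0) + phi_2 gamma(1) + c_1
  (E2) gamma(2) = phi_1 gamma(1) + phi_2 gamma(0)
From (E1): gamma(1) = A gamma(0) + B with
  A = phi_1 / (1 - phi_2) = 0.733 / 1.117 = 0.656222,   B = c_1 / (1 - phi_2) = -0.888 / 1.117 = -0.794987.
Insert (E2) into (E0): gamma(0) (1 - phi_2^2) = phi_1 (1 + phi_2) gamma(1) + c_0.
  phi_1 (1 + phi_2) = (0.733)(0.883) = 0.647239,   1 - phi_2^2 = 0.986311.
Replace gamma(1) by A gamma(0) + B and collect gamma(0):
  gamma(0) [0.986311 - (0.647239)(0.656222)] = (0.647239)(-0.794987) + 2.611944
  gamma(0) * 0.561579 = 2.097398
  gamma(0) = 2.097398 / 0.561579 = 3.734825.
  gamma(1) = A gamma(0) + B = (0.656222)(3.734825) + (-0.794987) = 1.655888.
Therefore gamma(1) = 1.6559 (to 4 decimal places).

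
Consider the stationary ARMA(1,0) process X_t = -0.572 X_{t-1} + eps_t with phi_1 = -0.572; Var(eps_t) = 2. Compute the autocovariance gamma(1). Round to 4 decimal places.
\gamma(1) = -1.7003

Multiply the model equation by X_{t-k} and take expectations. With theta_0 = psi_0 = 1 and psi_j the MA(infinity) weights, this gives
  gamma(k) - sum_i phi_i gamma(k-i) = c_k,
  c_k = sigma^2 * sum_{j=k..q} theta_j psi_{j-k}   (c_k = 0 for k > q),
using gamma(-m) = gamma(m).
Pure AR (q = 0): c_0 = sigma^2 = 2, c_k = 0 for k >= 1.
Equations for k = 0 and k = 1 (AR order 1):
  gamma(0) = phi_1 gamma(1) + c_0
  gamma(1) = phi_1 gamma(0) + c_1
Substituting the second into the first: gamma(0) (1 - phi_1^2) = c_0 + phi_1 c_1, so
  gamma(0) = c_0 / (1 - phi_1^2) = 2 / (1 - (-0.572)^2) = 2 / 0.672816 = 2.972581.
  gamma(1) = phi_1 gamma(0) = (-0.572)(2.972581) = -1.700316.
Therefore gamma(1) = -1.7003 (to 4 decimal places).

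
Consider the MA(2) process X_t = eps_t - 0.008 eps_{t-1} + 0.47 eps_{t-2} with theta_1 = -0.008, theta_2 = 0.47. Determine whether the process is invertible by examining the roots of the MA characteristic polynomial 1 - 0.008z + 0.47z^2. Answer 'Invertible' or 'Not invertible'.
\text{Invertible}

The MA(q) characteristic polynomial is P(z) = 1 - 0.008z + 0.47z^2.
Invertibility requires all roots to lie outside the unit circle, i.e. |z| > 1 for every root.
Set 1 + (-0.008) z + (0.47) z^2 = 0, i.e. a z^2 + b z + c = 0 with a = 0.47, b = -0.008, c = 1.
Discriminant D = b^2 - 4ac = (-0.008)^2 - 4*(0.47)*1 = 0.000064 - (1.88) = -1.879936.
D < 0, so the roots are the complex-conjugate pair z = (-b +/- i sqrt(-D)) / (2a) = 0.0085 +/- 1.4586i.
For a conjugate pair |z|^2 = z * conj(z) = (product of roots) = c/a = 1/(0.47) = 2.12766, so |z| = sqrt(2.12766) = 1.4586 for both roots.
Moduli of all roots: 1.4586, 1.4586.
All moduli strictly greater than 1? Yes.
Verdict: Invertible.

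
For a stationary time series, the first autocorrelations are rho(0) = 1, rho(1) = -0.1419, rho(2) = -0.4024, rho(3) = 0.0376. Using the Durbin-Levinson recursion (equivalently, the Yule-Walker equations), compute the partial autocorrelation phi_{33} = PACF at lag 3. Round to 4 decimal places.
\phi_{33} = -0.1320

The PACF at lag k is phi_{kk}, the last component of the solution
to the Yule-Walker system G_k phi = r_k where
  (G_k)_{ij} = rho(|i - j|), (r_k)_i = rho(i), i,j = 1..k.
Equivalently, Durbin-Levinson gives phi_{kk} iteratively:
  phi_{11} = rho(1)
  phi_{kk} = [rho(k) - sum_{j=1..k-1} phi_{k-1,j} rho(k-j)]
            / [1 - sum_{j=1..k-1} phi_{k-1,j} rho(j)],
  phi_{k,j} = phi_{k-1,j} - phi_{kk} phi_{k-1,k-j},  j = 1..k-1.
Step k = 1:
  phi_11 = rho(1) = -0.1419.
Step k = 2:
  phi_22 = [rho(2) - phi_11 rho(1)] / [1 - phi_11 rho(1)] = [-0.4024 - (-0.1419)(-0.1419)] / [1 - (-0.1419)(-0.1419)]
         = -0.42253561 / 0.97986439 = -0.431218.
  Update: phi_21 = phi_11 - phi_22 phi_11 = -0.1419 - (-0.431218)(-0.1419) = -0.20309.
Step k = 3:
  phi_33 = [rho(3) - phi_21 rho(2) - phi_22 rho(1)] / [1 - phi_21 rho(1) - phi_22 rho(2)]
    numerator   = 0.0376 - (-0.20309)(-0.4024) - (-0.431218)(-0.1419) = -0.10531327
    denominator = 1 - (-0.20309)(-0.1419) - (-0.431218)(-0.4024) = 0.79765924
  phi_33 = -0.10531327 / 0.79765924 = -0.132.
Therefore phi_{33} = -0.1320.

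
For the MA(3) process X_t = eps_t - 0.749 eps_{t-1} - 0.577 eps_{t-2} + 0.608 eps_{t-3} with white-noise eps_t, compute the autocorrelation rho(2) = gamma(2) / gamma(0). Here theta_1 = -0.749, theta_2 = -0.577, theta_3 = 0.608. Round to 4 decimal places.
\rho(2) = -0.4561

For an MA(q) process with theta_0 = 1, the autocovariance is
  gamma(k) = sigma^2 * sum_{i=0..q-k} theta_i * theta_{i+k},
and rho(k) = gamma(k) / gamma(0). Sigma^2 cancels.
  numerator   = (1)*(-0.577) + (-0.749)*(0.608) = -1.032392.
  denominator = (1)^2 + (-0.749)^2 + (-0.577)^2 + (0.608)^2 = 2.263594.
  rho(2) = -1.032392 / 2.263594 = -0.4561.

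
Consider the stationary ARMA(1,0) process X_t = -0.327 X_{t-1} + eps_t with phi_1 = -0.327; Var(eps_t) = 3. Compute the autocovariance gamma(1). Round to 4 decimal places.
\gamma(1) = -1.0985

Multiply the model equation by X_{t-k} and take expectations. With theta_0 = psi_0 = 1 and psi_j the MA(infinity) weights, this gives
  gamma(k) - sum_i phi_i gamma(k-i) = c_k,
  c_k = sigma^2 * sum_{j=k..q} theta_j psi_{j-k}   (c_k = 0 for k > q),
using gamma(-m) = gamma(m).
Pure AR (q = 0): c_0 = sigma^2 = 3, c_k = 0 for k >= 1.
Equations for k = 0 and k = 1 (AR order 1):
  gamma(0) = phi_1 gamma(1) + c_0
  gamma(1) = phi_1 gamma(0) + c_1
Substituting the second into the first: gamma(0) (1 - phi_1^2) = c_0 + phi_1 c_1, so
  gamma(0) = c_0 / (1 - phi_1^2) = 3 / (1 - (-0.327)^2) = 3 / 0.893071 = 3.359195.
  gamma(1) = phi_1 gamma(0) = (-0.327)(3.359195) = -1.098457.
Therefore gamma(1) = -1.0985 (to 4 decimal places).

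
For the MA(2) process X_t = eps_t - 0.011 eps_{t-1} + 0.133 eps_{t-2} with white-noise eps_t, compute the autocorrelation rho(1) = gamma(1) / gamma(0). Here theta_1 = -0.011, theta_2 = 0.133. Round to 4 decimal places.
\rho(1) = -0.0122

For an MA(q) process with theta_0 = 1, the autocovariance is
  gamma(k) = sigma^2 * sum_{i=0..q-k} theta_i * theta_{i+k},
and rho(k) = gamma(k) / gamma(0). Sigma^2 cancels.
  numerator   = (1)*(-0.011) + (-0.011)*(0.133) = -0.012463.
  denominator = (1)^2 + (-0.011)^2 + (0.133)^2 = 1.01781.
  rho(1) = -0.012463 / 1.01781 = -0.0122.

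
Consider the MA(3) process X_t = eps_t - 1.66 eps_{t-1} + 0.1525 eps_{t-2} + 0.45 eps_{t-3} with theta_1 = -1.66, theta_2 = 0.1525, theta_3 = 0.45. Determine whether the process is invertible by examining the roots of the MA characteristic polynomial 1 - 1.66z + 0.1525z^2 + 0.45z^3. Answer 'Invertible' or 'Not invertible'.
\text{Not invertible}

The MA(q) characteristic polynomial is P(z) = 1 - 1.66z + 0.1525z^2 + 0.45z^3.
Invertibility requires all roots to lie outside the unit circle, i.e. |z| > 1 for every root.
Degree 3: look for a simple real root z0 first, then factor out (1 - z/z0) and solve the remaining quadratic.
Testing z0 = 0.8: P(0.8) = 1 + (-1.66)(0.8) + (0.1525)(0.8)^2 + (0.45)(0.8)^3
  = 1 + (-1.328) + (0.0976) + (0.2304) = 0.  So z_0 = 0.8 is a root, |z_0| = 0.8.
Divide out the factor (1 - 1.25 z) = (1 - z/z0) (since 1/z0 = 1.25):
  P(z) = (1 - 1.25 z)(1 + (-0.41) z + (-0.36) z^2)
  [check: z-coef -0.41 - (1.25) = -1.66; z^2-coef -0.36 - (1.25)(-0.41) = 0.1525; z^3-coef -(1.25)(-0.36) = 0.45.]
Remaining roots from the quadratic factor 1 + (-0.41) z + (-0.36) z^2:
  Set 1 + (-0.41) z + (-0.36) z^2 = 0, i.e. a z^2 + b z + c = 0 with a = -0.36, b = -0.41, c = 1.
  Discriminant D = b^2 - 4ac = (-0.41)^2 - 4*(-0.36)*1 = 0.1681 - (-1.44) = 1.6081.
  D >= 0, so the roots are real: z = (-b +/- sqrt(D)) / (2a) = (0.41 +/- 1.268109) / (-0.72).
    z_1 = (0.41 + 1.268109) / (-0.72) = -2.3307,   |z_1| = 2.3307.
    z_2 = (0.41 - 1.268109) / (-0.72) = 1.1918,   |z_2| = 1.1918.
Moduli of all roots: 0.8000, 2.3307, 1.1918.
All moduli strictly greater than 1? No.
Verdict: Not invertible.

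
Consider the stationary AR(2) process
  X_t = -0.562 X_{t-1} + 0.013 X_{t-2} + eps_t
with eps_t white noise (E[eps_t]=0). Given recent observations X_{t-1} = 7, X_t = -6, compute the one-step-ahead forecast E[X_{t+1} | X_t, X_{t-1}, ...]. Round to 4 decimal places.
E[X_{t+1} \mid \mathcal F_t] = 3.4630

For an AR(p) model X_t = c + sum_i phi_i X_{t-i} + eps_t, the
one-step-ahead conditional mean is
  E[X_{t+1} | X_t, ...] = c + sum_i phi_i X_{t+1-i}.
Substitute known values:
  E[X_{t+1} | ...] = (-0.562) * (-6) + (0.013) * (7)
                   = 3.4630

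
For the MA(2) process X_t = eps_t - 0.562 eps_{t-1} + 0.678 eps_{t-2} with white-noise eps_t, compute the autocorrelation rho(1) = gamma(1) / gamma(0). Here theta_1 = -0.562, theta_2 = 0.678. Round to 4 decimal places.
\rho(1) = -0.5311

For an MA(q) process with theta_0 = 1, the autocovariance is
  gamma(k) = sigma^2 * sum_{i=0..q-k} theta_i * theta_{i+k},
and rho(k) = gamma(k) / gamma(0). Sigma^2 cancels.
  numerator   = (1)*(-0.562) + (-0.562)*(0.678) = -0.943036.
  denominator = (1)^2 + (-0.562)^2 + (0.678)^2 = 1.775528.
  rho(1) = -0.943036 / 1.775528 = -0.5311.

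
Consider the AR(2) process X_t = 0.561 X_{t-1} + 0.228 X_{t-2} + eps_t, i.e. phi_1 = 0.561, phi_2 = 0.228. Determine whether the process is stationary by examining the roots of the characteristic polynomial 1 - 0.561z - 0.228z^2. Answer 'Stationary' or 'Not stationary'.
\text{Stationary}

The AR(p) characteristic polynomial is P(z) = 1 - 0.561z - 0.228z^2.
Stationarity requires all roots to lie outside the unit circle, i.e. |z| > 1 for every root.
Set 1 + (-0.561) z + (-0.228) z^2 = 0, i.e. a z^2 + b z + c = 0 with a = -0.228, b = -0.561, c = 1.
Discriminant D = b^2 - 4ac = (-0.561)^2 - 4*(-0.228)*1 = 0.314721 - (-0.912) = 1.226721.
D >= 0, so the roots are real: z = (-b +/- sqrt(D)) / (2a) = (0.561 +/- 1.107574) / (-0.456).
  z_1 = (0.561 + 1.107574) / (-0.456) = -3.6592,   |z_1| = 3.6592.
  z_2 = (0.561 - 1.107574) / (-0.456) = 1.1986,   |z_2| = 1.1986.
Moduli of all roots: 3.6592, 1.1986.
All moduli strictly greater than 1? Yes.
Verdict: Stationary.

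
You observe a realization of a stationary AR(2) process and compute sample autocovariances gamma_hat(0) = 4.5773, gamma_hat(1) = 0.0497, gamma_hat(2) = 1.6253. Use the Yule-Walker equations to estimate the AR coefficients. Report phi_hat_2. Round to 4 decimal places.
\hat\phi_{2} = 0.3550

The Yule-Walker equations for an AR(p) process read, in matrix form,
  Gamma_p phi = r_p,   with   (Gamma_p)_{ij} = gamma(|i - j|),
                       (r_p)_i = gamma(i),   i,j = 1..p.
Substitute the sample gammas (Toeplitz matrix and right-hand side of size 2):
  Gamma_p = [[4.5773, 0.0497], [0.0497, 4.5773]]
  r_p     = [0.0497, 1.6253]
Written out:
  4.5773 phi_1 + 0.0497 phi_2 = 0.0497
  0.0497 phi_1 + 4.5773 phi_2 = 1.6253
Solve by Cramer's rule:
  det = gamma(0)^2 - gamma(1)^2 = (4.5773)^2 - (0.0497)^2 = 20.95167529 - 0.00247009 = 20.9492052
  phi_hat_1 = [gamma(1) gamma(0) - gamma(1) gamma(2)] / det = [(0.0497)(4.5773) - (0.0497)(1.6253)] / 20.9492052 = 0.1467144 / 20.9492052 = 0.007
  phi_hat_2 = [gamma(0) gamma(2) - gamma(1)^2] / det = [(4.5773)(1.6253) - (0.0497)^2] / 20.9492052 = 7.4370156 / 20.9492052 = 0.355
So phi_hat = [0.0070, 0.3550].
Therefore phi_hat_2 = 0.3550.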